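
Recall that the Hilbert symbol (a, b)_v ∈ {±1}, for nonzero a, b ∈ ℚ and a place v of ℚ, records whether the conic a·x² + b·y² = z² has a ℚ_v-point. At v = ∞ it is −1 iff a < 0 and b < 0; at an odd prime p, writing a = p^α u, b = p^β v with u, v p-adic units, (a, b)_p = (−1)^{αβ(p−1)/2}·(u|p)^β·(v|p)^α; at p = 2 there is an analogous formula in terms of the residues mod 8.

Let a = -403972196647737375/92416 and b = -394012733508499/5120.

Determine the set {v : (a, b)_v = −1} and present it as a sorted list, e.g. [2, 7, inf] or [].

(a, b) ≡ (-57395695, -174455) mod (ℚ^×)²; places V = {2, 3, 5, 7, 17, 19, 23, 37, 41, 47, ∞}.
(a,b)_41: α=1, u≡16; β=1, v≡32 (mod 41); (16|41)=+1, (32|41)=+1; sign (−1)^0·+1^1·+1^1 = +1.
(a,b)_23: α=1, u≡3; β=1, v≡15 (mod 23); (3|23)=+1, (15|23)=-1; sign (−1)^1·+1^1·-1^1 = +1.
(a,b)_37: α=1, u≡34; β=1, v≡36 (mod 37); (34|37)=+1, (36|37)=+1; sign (−1)^0·+1^1·+1^1 = +1.
(a,b)_47: α=3, u≡28; β=2, v≡32 (mod 47); (28|47)=+1, (32|47)=+1; sign (−1)^0·+1^2·+1^3 = +1.
(a,b)_2: α=-8, β=-10; u≡1, v≡1 (mod 8); ε(u)ε(v)=0·0, αω(v)=-8·0, βω(u)=-10·0; sum ≡ 0  ⇒  +1.
(a,b)_17: α=2, u≡5; β=2, v≡4 (mod 17); (5|17)=-1, (4|17)=+1; sign (−1)^0·-1^2·+1^2 = +1.
(a,b)_19: α=-2, u≡10; β=2, v≡2 (mod 19); (10|19)=-1, (2|19)=-1; sign (−1)^0·-1^2·-1^-2 = +1.
(a,b)_7: α=3, u≡1; β=2, v≡3 (mod 7); (1|7)=+1, (3|7)=-1; sign (−1)^0·+1^2·-1^3 = -1.
(a,b)_∞: sgn(-57395695)=−, sgn(-174455)=−, so -1.
(a,b)_5: α=3, u≡1; β=-1, v≡4 (mod 5); (1|5)=+1, (4|5)=+1; sign (−1)^0·+1^-1·+1^3 = +1.
(a,b)_3: α=2, u≡2; β=0, v≡1 (mod 3); (2|3)=-1, (1|3)=+1; sign (−1)^0·-1^0·+1^2 = +1.
(-57395695, -174455 / ℚ) ramifies at {7, ∞}: a division algebra.

[7, inf]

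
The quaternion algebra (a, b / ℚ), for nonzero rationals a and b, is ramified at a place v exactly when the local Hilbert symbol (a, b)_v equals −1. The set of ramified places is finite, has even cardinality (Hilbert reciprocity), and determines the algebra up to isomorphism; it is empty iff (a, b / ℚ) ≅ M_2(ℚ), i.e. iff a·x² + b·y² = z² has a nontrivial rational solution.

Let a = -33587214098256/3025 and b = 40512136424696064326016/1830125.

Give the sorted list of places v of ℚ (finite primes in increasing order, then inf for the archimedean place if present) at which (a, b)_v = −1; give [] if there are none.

[7, 13]

Mod squares: a ≡ -221, b ≡ 15470. Check v ∈ {∞, 2, 3, 5, 7, 11, 13, 17}.
v=3: a=3^4·(≡1), b=3^6·(≡2) mod 3; (1|3)=+1, (2|3)=-1; (−1)^{4·6·1}·(+1)^6·(-1)^4 = +1.
v=∞: -221 < 0 and 15470 > 0  ⇒  (a,b)_∞ = +1.
v=7: a=7^4·(≡6), b=7^7·(≡6) mod 7; (6|7)=-1, (6|7)=-1; (−1)^{4·7·3}·(-1)^7·(-1)^4 = -1.
v=5: a=5^-2·(≡4), b=5^-3·(≡1) mod 5; (4|5)=+1, (1|5)=+1; (−1)^{-2·-3·2}·(+1)^-3·(+1)^-2 = +1.
v=2: v_2(a)=4, v_2(b)=7; units ≡ 3, 7 (mod 8); ε·ε+αω+βω = 1·1+4·0+7·1 ≡ 0  ⇒  (a,b)_2 = +1.
v=13: a=13^3·(≡9), b=13^5·(≡8) mod 13; (9|13)=+1, (8|13)=-1; (−1)^{3·5·6}·(+1)^5·(-1)^3 = -1.
v=17: a=17^3·(≡13), b=17^5·(≡2) mod 17; (13|17)=+1, (2|17)=+1; (−1)^{3·5·8}·(+1)^5·(+1)^3 = +1.
v=11: a=11^-2·(≡2), b=11^-4·(≡4) mod 11; (2|11)=-1, (4|11)=+1; (−1)^{-2·-4·5}·(-1)^-4·(+1)^-2 = +1.
(-221, 15470 / ℚ) ramifies at {7, 13}: a division algebra.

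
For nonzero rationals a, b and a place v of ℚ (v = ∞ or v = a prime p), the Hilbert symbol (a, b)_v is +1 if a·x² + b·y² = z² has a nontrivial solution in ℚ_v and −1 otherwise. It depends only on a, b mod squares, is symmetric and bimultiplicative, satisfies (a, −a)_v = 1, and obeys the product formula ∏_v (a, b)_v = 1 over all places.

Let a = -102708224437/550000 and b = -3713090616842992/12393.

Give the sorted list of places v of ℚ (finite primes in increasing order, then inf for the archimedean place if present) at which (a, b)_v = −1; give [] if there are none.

[11, 17, 47, inf]

Mod squares: a ≡ -1889635, b ≡ -119. Check v ∈ {∞, 2, 3, 5, 7, 11, 13, 17, 19, 37, 43, 47}.
v=3: a=3^0·(≡2), b=3^-6·(≡1) mod 3; (2|3)=-1, (1|3)=+1; (−1)^{0·-6·1}·(-1)^-6·(+1)^0 = +1.
v=37: a=37^0·(≡13), b=37^2·(≡31) mod 37; (13|37)=-1, (31|37)=-1; (−1)^{0·2·18}·(-1)^2·(-1)^0 = +1.
v=13: a=13^2·(≡2), b=13^0·(≡11) mod 13; (2|13)=-1, (11|13)=-1; (−1)^{2·0·6}·(-1)^0·(-1)^2 = +1.
v=19: a=19^2·(≡13), b=19^0·(≡12) mod 19; (13|19)=-1, (12|19)=-1; (−1)^{2·0·9}·(-1)^0·(-1)^2 = +1.
v=∞: -1889635 < 0 and -119 < 0  ⇒  (a,b)_∞ = -1.
v=11: a=11^-1·(≡10), b=11^2·(≡8) mod 11; (10|11)=-1, (8|11)=-1; (−1)^{-1·2·5}·(-1)^2·(-1)^-1 = -1.
v=47: a=47^1·(≡21), b=47^2·(≡45) mod 47; (21|47)=+1, (45|47)=-1; (−1)^{1·2·23}·(+1)^2·(-1)^1 = -1.
v=7: a=7^2·(≡1), b=7^3·(≡2) mod 7; (1|7)=+1, (2|7)=+1; (−1)^{2·3·3}·(+1)^3·(+1)^2 = +1.
v=43: a=43^1·(≡40), b=43^2·(≡21) mod 43; (40|43)=+1, (21|43)=+1; (−1)^{1·2·21}·(+1)^2·(+1)^1 = +1.
v=5: a=5^-5·(≡3), b=5^0·(≡1) mod 5; (3|5)=-1, (1|5)=+1; (−1)^{-5·0·2}·(-1)^0·(+1)^-5 = +1.
v=17: a=17^1·(≡1), b=17^-1·(≡11) mod 17; (1|17)=+1, (11|17)=-1; (−1)^{1·-1·8}·(+1)^-1·(-1)^1 = -1.
v=2: v_2(a)=-4, v_2(b)=4; units ≡ 5, 1 (mod 8); ε·ε+αω+βω = 0·0+-4·0+4·1 ≡ 0  ⇒  (a,b)_2 = +1.
Ram(-1889635, -119) = {11, 17, 47, ∞}; no ℚ_11-point on the conic.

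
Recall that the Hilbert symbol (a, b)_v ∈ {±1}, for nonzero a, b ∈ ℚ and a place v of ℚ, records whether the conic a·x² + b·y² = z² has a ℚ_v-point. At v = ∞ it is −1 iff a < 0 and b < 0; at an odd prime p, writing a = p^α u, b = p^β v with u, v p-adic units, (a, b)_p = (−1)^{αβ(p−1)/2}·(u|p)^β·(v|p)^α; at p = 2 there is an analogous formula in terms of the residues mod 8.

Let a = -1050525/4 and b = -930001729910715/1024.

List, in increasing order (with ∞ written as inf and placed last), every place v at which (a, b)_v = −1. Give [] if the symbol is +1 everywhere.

[7, 11, 23, inf]

(a, b) ≡ (-4669, -24035) mod (ℚ^×)²; places V = {2, 3, 5, 7, 11, 17, 19, 23, 29, ∞}.
(a,b)_∞: sgn(-4669)=−, sgn(-24035)=−, so -1.
(a,b)_11: α=0, u≡2; β=1, v≡1 (mod 11); (2|11)=-1, (1|11)=+1; sign (−1)^0·-1^1·+1^0 = -1.
(a,b)_7: α=1, u≡3; β=2, v≡3 (mod 7); (3|7)=-1, (3|7)=-1; sign (−1)^0·-1^2·-1^1 = -1.
(a,b)_5: α=2, u≡1; β=1, v≡3 (mod 5); (1|5)=+1, (3|5)=-1; sign (−1)^0·+1^1·-1^2 = +1.
(a,b)_3: α=2, u≡2; β=2, v≡1 (mod 3); (2|3)=-1, (1|3)=+1; sign (−1)^0·-1^2·+1^2 = +1.
(a,b)_17: α=0, u≡6; β=2, v≡10 (mod 17); (6|17)=-1, (10|17)=-1; sign (−1)^0·-1^2·-1^0 = +1.
(a,b)_23: α=1, u≡18; β=1, v≡18 (mod 23); (18|23)=+1, (18|23)=+1; sign (−1)^1·+1^1·+1^1 = -1.
(a,b)_19: α=0, u≡1; β=3, v≡3 (mod 19); (1|19)=+1, (3|19)=-1; sign (−1)^0·+1^3·-1^0 = +1.
(a,b)_2: α=-2, β=-10; u≡3, v≡5 (mod 8); ε(u)ε(v)=1·0, αω(v)=-2·1, βω(u)=-10·1; sum ≡ 0  ⇒  +1.
(a,b)_29: α=1, u≡28; β=2, v≡6 (mod 29); (28|29)=+1, (6|29)=+1; sign (−1)^0·+1^2·+1^1 = +1.
Ram(-4669, -24035) = {7, 11, 23, ∞}; no ℚ_7-point on the conic.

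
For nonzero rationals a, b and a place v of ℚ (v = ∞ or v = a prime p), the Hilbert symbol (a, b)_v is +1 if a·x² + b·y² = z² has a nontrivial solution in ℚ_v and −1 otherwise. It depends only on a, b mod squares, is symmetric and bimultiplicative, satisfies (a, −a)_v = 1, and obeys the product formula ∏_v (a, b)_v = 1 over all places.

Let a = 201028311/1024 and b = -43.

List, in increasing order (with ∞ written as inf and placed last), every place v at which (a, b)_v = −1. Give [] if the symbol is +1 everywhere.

Mod squares: a ≡ 2279, b ≡ -43. Check v ∈ {∞, 2, 3, 11, 43, 53}.
v=2: v_2(a)=-10, v_2(b)=0; units ≡ 7, 5 (mod 8); ε·ε+αω+βω = 1·0+-10·1+0·0 ≡ 0  ⇒  (a,b)_2 = +1.
v=∞: 2279 > 0 and -43 < 0  ⇒  (a,b)_∞ = +1.
v=11: a=11^2·(≡6), b=11^0·(≡1) mod 11; (6|11)=-1, (1|11)=+1; (−1)^{2·0·5}·(-1)^0·(+1)^2 = +1.
v=53: a=53^1·(≡43), b=53^0·(≡10) mod 53; (43|53)=+1, (10|53)=+1; (−1)^{1·0·26}·(+1)^0·(+1)^1 = +1.
v=3: a=3^6·(≡2), b=3^0·(≡2) mod 3; (2|3)=-1, (2|3)=-1; (−1)^{6·0·1}·(-1)^0·(-1)^6 = +1.
v=43: a=43^1·(≡23), b=43^1·(≡42) mod 43; (23|43)=+1, (42|43)=-1; (−1)^{1·1·21}·(+1)^1·(-1)^1 = +1.
Ram(a, b) = ∅: the form 2279·x² + -43·y² − z² is isotropic over every ℚ_v, so by Hasse–Minkowski it is isotropic over ℚ.

[]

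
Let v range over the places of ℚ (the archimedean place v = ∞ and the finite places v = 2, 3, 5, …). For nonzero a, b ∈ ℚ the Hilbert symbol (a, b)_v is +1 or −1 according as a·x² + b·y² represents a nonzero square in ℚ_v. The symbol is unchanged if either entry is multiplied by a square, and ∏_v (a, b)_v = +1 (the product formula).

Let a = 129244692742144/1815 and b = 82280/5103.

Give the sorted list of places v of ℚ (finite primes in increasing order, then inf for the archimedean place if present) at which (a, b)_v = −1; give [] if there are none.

Mod squares: a ≡ 510, b ≡ 1190. Check v ∈ {∞, 2, 3, 5, 7, 11, 17}.
v=11: a=11^-2·(≡3), b=11^2·(≡2) mod 11; (3|11)=+1, (2|11)=-1; (−1)^{-2·2·5}·(+1)^2·(-1)^-2 = +1.
v=7: a=7^2·(≡5), b=7^-1·(≡2) mod 7; (5|7)=-1, (2|7)=+1; (−1)^{2·-1·3}·(-1)^-1·(+1)^2 = -1.
v=2: v_2(a)=29, v_2(b)=3; units ≡ 7, 3 (mod 8); ε·ε+αω+βω = 1·1+29·1+3·0 ≡ 0  ⇒  (a,b)_2 = +1.
v=3: a=3^-1·(≡2), b=3^-6·(≡2) mod 3; (2|3)=-1, (2|3)=-1; (−1)^{-1·-6·1}·(-1)^-6·(-1)^-1 = -1.
v=∞: 510 > 0 and 1190 > 0  ⇒  (a,b)_∞ = +1.
v=17: a=17^3·(≡16), b=17^1·(≡4) mod 17; (16|17)=+1, (4|17)=+1; (−1)^{3·1·8}·(+1)^1·(+1)^3 = +1.
v=5: a=5^-1·(≡3), b=5^1·(≡2) mod 5; (3|5)=-1, (2|5)=-1; (−1)^{-1·1·2}·(-1)^1·(-1)^-1 = +1.
(510, 1190 / ℚ) ramifies at {3, 7}: a division algebra.

[3, 7]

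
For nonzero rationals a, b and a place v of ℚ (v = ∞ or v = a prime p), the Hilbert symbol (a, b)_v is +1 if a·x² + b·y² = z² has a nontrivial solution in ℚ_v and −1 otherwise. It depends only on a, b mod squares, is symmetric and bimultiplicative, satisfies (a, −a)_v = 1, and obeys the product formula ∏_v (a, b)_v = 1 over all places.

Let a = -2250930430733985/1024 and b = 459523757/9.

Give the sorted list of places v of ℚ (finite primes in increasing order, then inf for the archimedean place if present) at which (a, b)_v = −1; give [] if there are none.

(a, b) ≡ (-5311290985, 3797717) mod (ℚ^×)²; places V = {2, 3, 5, 7, 11, 13, 23, 29, 31, 37, 43, ∞}.
(a,b)_37: α=1, u≡15; β=1, v≡28 (mod 37); (15|37)=-1, (28|37)=+1; sign (−1)^0·-1^1·+1^1 = -1.
(a,b)_2: α=-10, β=0; u≡7, v≡5 (mod 8); ε(u)ε(v)=1·0, αω(v)=-10·1, βω(u)=0·0; sum ≡ 0  ⇒  +1.
(a,b)_13: α=1, u≡10; β=0, v≡12 (mod 13); (10|13)=+1, (12|13)=+1; sign (−1)^0·+1^0·+1^1 = +1.
(a,b)_∞: sgn(-5311290985)=−, sgn(3797717)=+, so +1.
(a,b)_5: α=1, u≡2; β=0, v≡3 (mod 5); (2|5)=-1, (3|5)=-1; sign (−1)^0·-1^0·-1^1 = -1.
(a,b)_3: α=2, u≡2; β=-2, v≡2 (mod 3); (2|3)=-1, (2|3)=-1; sign (−1)^0·-1^-2·-1^2 = +1.
(a,b)_23: α=1, u≡8; β=0, v≡2 (mod 23); (8|23)=+1, (2|23)=+1; sign (−1)^0·+1^0·+1^1 = +1.
(a,b)_29: α=1, u≡14; β=0, v≡9 (mod 29); (14|29)=-1, (9|29)=+1; sign (−1)^0·-1^0·+1^1 = +1.
(a,b)_11: α=1, u≡8; β=3, v≡5 (mod 11); (8|11)=-1, (5|11)=+1; sign (−1)^1·-1^3·+1^1 = +1.
(a,b)_7: α=3, u≡6; β=1, v≡3 (mod 7); (6|7)=-1, (3|7)=-1; sign (−1)^1·-1^1·-1^3 = -1.
(a,b)_31: α=2, u≡6; β=1, v≡12 (mod 31); (6|31)=-1, (12|31)=-1; sign (−1)^0·-1^1·-1^2 = -1.
(a,b)_43: α=1, u≡7; β=1, v≡17 (mod 43); (7|43)=-1, (17|43)=+1; sign (−1)^1·-1^1·+1^1 = +1.
|Ram(-5311290985, 3797717)| = 4, even; anisotropic at {5, 7, 31, 37}.

[5, 7, 31, 37]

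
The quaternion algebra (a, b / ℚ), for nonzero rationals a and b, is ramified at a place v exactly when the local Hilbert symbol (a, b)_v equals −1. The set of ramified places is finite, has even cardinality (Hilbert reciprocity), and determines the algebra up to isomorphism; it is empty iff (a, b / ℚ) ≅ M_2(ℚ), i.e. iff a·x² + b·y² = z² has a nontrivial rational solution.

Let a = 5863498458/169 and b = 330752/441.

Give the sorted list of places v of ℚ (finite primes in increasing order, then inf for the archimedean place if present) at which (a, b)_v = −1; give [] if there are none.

(a, b) ≡ (56202, 323) mod (ℚ^×)²; places V = {2, 3, 7, 13, 17, 19, 29, ∞}.
(a,b)_13: α=-2, u≡12; β=0, v≡7 (mod 13); (12|13)=+1, (7|13)=-1; sign (−1)^0·+1^0·-1^-2 = +1.
(a,b)_17: α=3, u≡2; β=1, v≡9 (mod 17); (2|17)=+1, (9|17)=+1; sign (−1)^0·+1^1·+1^3 = +1.
(a,b)_7: α=0, u≡6; β=-2, v≡1 (mod 7); (6|7)=-1, (1|7)=+1; sign (−1)^0·-1^-2·+1^0 = +1.
(a,b)_∞: sgn(56202)=+, sgn(323)=+, so +1.
(a,b)_3: α=1, u≡2; β=-2, v≡2 (mod 3); (2|3)=-1, (2|3)=-1; sign (−1)^0·-1^-2·-1^1 = -1.
(a,b)_19: α=3, u≡12; β=1, v≡1 (mod 19); (12|19)=-1, (1|19)=+1; sign (−1)^1·-1^1·+1^3 = +1.
(a,b)_2: α=1, β=10; u≡5, v≡3 (mod 8); ε(u)ε(v)=0·1, αω(v)=1·1, βω(u)=10·1; sum ≡ 1  ⇒  -1.
(a,b)_29: α=1, u≡16; β=0, v≡6 (mod 29); (16|29)=+1, (6|29)=+1; sign (−1)^0·+1^0·+1^1 = +1.
(56202, 323 / ℚ) ramifies at {2, 3}: a division algebra.

[2, 3]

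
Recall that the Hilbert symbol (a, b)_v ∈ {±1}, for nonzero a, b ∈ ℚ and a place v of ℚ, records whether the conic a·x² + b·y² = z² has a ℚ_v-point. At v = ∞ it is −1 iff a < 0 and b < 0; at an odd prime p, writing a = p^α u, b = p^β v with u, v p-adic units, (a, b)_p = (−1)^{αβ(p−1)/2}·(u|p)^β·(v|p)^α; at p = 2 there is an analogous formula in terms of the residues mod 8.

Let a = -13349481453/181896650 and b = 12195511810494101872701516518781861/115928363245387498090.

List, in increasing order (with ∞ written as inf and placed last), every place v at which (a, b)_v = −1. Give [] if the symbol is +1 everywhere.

Mod squares: a ≡ -2002, b ≡ 4290. Check v ∈ {∞, 2, 3, 5, 7, 11, 13, 19, 23}.
v=11: a=11^3·(≡5), b=11^9·(≡5) mod 11; (5|11)=+1, (5|11)=+1; (−1)^{3·9·5}·(+1)^9·(+1)^3 = -1.
v=13: a=13^-1·(≡8), b=13^3·(≡2) mod 13; (8|13)=-1, (2|13)=-1; (−1)^{-1·3·6}·(-1)^3·(-1)^-1 = +1.
v=3: a=3^4·(≡2), b=3^11·(≡2) mod 3; (2|3)=-1, (2|3)=-1; (−1)^{4·11·1}·(-1)^11·(-1)^4 = -1.
v=23: a=23^-4·(≡15), b=23^-14·(≡4) mod 23; (15|23)=-1, (4|23)=+1; (−1)^{-4·-14·11}·(-1)^-14·(+1)^-4 = +1.
v=∞: -2002 < 0 and 4290 > 0  ⇒  (a,b)_∞ = +1.
v=7: a=7^3·(≡1), b=7^10·(≡6) mod 7; (1|7)=+1, (6|7)=-1; (−1)^{3·10·3}·(+1)^10·(-1)^3 = -1.
v=5: a=5^-2·(≡2), b=5^-1·(≡2) mod 5; (2|5)=-1, (2|5)=-1; (−1)^{-2·-1·2}·(-1)^-1·(-1)^-2 = -1.
v=19: a=19^2·(≡12), b=19^6·(≡15) mod 19; (12|19)=-1, (15|19)=-1; (−1)^{2·6·9}·(-1)^6·(-1)^2 = +1.
v=2: v_2(a)=-1, v_2(b)=-1; units ≡ 7, 1 (mod 8); ε·ε+αω+βω = 1·0+-1·0+-1·0 ≡ 0  ⇒  (a,b)_2 = +1.
Ram(-2002, 4290) = {3, 5, 7, 11}; no ℚ_3-point on the conic.

[3, 5, 7, 11]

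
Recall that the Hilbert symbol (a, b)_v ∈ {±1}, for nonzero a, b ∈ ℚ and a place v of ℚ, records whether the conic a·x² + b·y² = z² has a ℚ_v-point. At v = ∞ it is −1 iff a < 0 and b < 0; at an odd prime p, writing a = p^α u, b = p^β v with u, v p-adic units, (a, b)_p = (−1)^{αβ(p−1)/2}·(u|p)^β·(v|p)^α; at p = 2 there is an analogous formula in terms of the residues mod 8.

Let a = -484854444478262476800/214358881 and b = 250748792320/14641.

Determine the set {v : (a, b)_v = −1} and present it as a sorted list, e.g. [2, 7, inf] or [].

[2, 5]

Mod squares: a ≡ -17, b ≡ 4030. Check v ∈ {∞, 2, 3, 5, 7, 11, 13, 17, 29, 31}.
v=5: a=5^2·(≡3), b=5^1·(≡4) mod 5; (3|5)=-1, (4|5)=+1; (−1)^{2·1·2}·(-1)^1·(+1)^2 = -1.
v=2: v_2(a)=16, v_2(b)=9; units ≡ 7, 7 (mod 8); ε·ε+αω+βω = 1·1+16·0+9·0 ≡ 1  ⇒  (a,b)_2 = -1.
v=7: a=7^2·(≡2), b=7^0·(≡3) mod 7; (2|7)=+1, (3|7)=-1; (−1)^{2·0·3}·(+1)^0·(-1)^2 = +1.
v=17: a=17^3·(≡15), b=17^2·(≡2) mod 17; (15|17)=+1, (2|17)=+1; (−1)^{3·2·8}·(+1)^2·(+1)^3 = +1.
v=3: a=3^2·(≡1), b=3^0·(≡1) mod 3; (1|3)=+1, (1|3)=+1; (−1)^{2·0·1}·(+1)^0·(+1)^2 = +1.
v=13: a=13^2·(≡10), b=13^1·(≡7) mod 13; (10|13)=+1, (7|13)=-1; (−1)^{2·1·6}·(+1)^1·(-1)^2 = +1.
v=11: a=11^-8·(≡5), b=11^-4·(≡4) mod 11; (5|11)=+1, (4|11)=+1; (−1)^{-8·-4·5}·(+1)^-4·(+1)^-8 = +1.
v=∞: -17 < 0 and 4030 > 0  ⇒  (a,b)_∞ = +1.
v=31: a=31^2·(≡10), b=31^1·(≡17) mod 31; (10|31)=+1, (17|31)=-1; (−1)^{2·1·15}·(+1)^1·(-1)^2 = +1.
v=29: a=29^2·(≡19), b=29^2·(≡23) mod 29; (19|29)=-1, (23|29)=+1; (−1)^{2·2·14}·(-1)^2·(+1)^2 = +1.
(-17, 4030 / ℚ) ramifies at {2, 5}: a division algebra.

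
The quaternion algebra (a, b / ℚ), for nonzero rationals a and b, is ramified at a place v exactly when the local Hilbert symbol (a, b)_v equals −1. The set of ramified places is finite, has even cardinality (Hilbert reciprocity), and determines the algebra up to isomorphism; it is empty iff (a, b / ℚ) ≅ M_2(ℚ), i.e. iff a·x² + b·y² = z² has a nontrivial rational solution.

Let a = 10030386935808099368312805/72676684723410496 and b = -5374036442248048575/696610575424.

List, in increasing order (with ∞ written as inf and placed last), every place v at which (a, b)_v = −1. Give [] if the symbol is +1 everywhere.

Mod squares: a ≡ 5005, b ≡ -7. Check v ∈ {∞, 2, 3, 5, 7, 11, 13, 17, 19, 41}.
v=17: a=17^-6·(≡11), b=17^-4·(≡6) mod 17; (11|17)=-1, (6|17)=-1; (−1)^{-6·-4·8}·(-1)^-4·(-1)^-6 = +1.
v=∞: 5005 > 0 and -7 < 0  ⇒  (a,b)_∞ = +1.
v=41: a=41^6·(≡17), b=41^4·(≡12) mod 41; (17|41)=-1, (12|41)=-1; (−1)^{6·4·20}·(-1)^4·(-1)^6 = +1.
v=13: a=13^1·(≡11), b=13^2·(≡11) mod 13; (11|13)=-1, (11|13)=-1; (−1)^{1·2·6}·(-1)^2·(-1)^1 = -1.
v=19: a=19^-6·(≡15), b=19^-4·(≡18) mod 19; (15|19)=-1, (18|19)=-1; (−1)^{-6·-4·9}·(-1)^-4·(-1)^-6 = +1.
v=7: a=7^1·(≡4), b=7^1·(≡6) mod 7; (4|7)=+1, (6|7)=-1; (−1)^{1·1·3}·(+1)^1·(-1)^1 = +1.
v=11: a=11^3·(≡4), b=11^2·(≡9) mod 11; (4|11)=+1, (9|11)=+1; (−1)^{3·2·5}·(+1)^2·(+1)^3 = +1.
v=5: a=5^1·(≡1), b=5^2·(≡3) mod 5; (1|5)=+1, (3|5)=-1; (−1)^{1·2·2}·(+1)^2·(-1)^1 = -1.
v=3: a=3^20·(≡1), b=3^12·(≡2) mod 3; (1|3)=+1, (2|3)=-1; (−1)^{20·12·1}·(+1)^12·(-1)^20 = +1.
v=2: v_2(a)=-6, v_2(b)=-6; units ≡ 5, 1 (mod 8); ε·ε+αω+βω = 0·0+-6·0+-6·1 ≡ 0  ⇒  (a,b)_2 = +1.
|Ram(5005, -7)| = 2, even; anisotropic at {5, 13}.

[5, 13]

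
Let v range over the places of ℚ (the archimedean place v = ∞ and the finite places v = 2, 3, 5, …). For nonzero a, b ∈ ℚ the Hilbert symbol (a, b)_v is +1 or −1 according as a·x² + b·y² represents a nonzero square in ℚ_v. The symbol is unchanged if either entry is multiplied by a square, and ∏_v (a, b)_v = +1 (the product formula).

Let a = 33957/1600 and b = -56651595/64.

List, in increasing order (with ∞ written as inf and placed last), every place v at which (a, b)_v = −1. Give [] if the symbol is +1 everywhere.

[3, 5]

Mod squares: a ≡ 77, b ≡ -195. Check v ∈ {∞, 2, 3, 5, 7, 11, 13}.
v=2: v_2(a)=-6, v_2(b)=-6; units ≡ 5, 5 (mod 8); ε·ε+αω+βω = 0·0+-6·1+-6·1 ≡ 0  ⇒  (a,b)_2 = +1.
v=11: a=11^1·(≡8), b=11^2·(≡1) mod 11; (8|11)=-1, (1|11)=+1; (−1)^{1·2·5}·(-1)^2·(+1)^1 = +1.
v=3: a=3^2·(≡2), b=3^1·(≡1) mod 3; (2|3)=-1, (1|3)=+1; (−1)^{2·1·1}·(-1)^1·(+1)^2 = -1.
v=13: a=13^0·(≡1), b=13^1·(≡7) mod 13; (1|13)=+1, (7|13)=-1; (−1)^{0·1·6}·(+1)^1·(-1)^0 = +1.
v=∞: 77 > 0 and -195 < 0  ⇒  (a,b)_∞ = +1.
v=5: a=5^-2·(≡3), b=5^1·(≡4) mod 5; (3|5)=-1, (4|5)=+1; (−1)^{-2·1·2}·(-1)^1·(+1)^-2 = -1.
v=7: a=7^3·(≡2), b=7^4·(≡2) mod 7; (2|7)=+1, (2|7)=+1; (−1)^{3·4·3}·(+1)^4·(+1)^3 = +1.
Ram(77, -195) = {3, 5}; no ℚ_3-point on the conic.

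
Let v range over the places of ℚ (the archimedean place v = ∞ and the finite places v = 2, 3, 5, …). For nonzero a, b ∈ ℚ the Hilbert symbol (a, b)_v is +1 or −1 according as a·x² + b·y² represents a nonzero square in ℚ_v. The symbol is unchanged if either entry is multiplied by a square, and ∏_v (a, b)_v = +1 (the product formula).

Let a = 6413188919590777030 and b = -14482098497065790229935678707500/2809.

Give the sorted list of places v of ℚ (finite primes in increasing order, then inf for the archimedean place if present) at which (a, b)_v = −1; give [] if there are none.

(a, b) ≡ (70, -15930683) mod (ℚ^×)²; places V = {2, 3, 5, 7, 17, 19, 31, 37, 43, 53, ∞}.
(a,b)_31: α=2, u≡25; β=3, v≡8 (mod 31); (25|31)=+1, (8|31)=+1; sign (−1)^0·+1^3·+1^2 = +1.
(a,b)_5: α=1, u≡1; β=4, v≡2 (mod 5); (1|5)=+1, (2|5)=-1; sign (−1)^0·+1^4·-1^1 = -1.
(a,b)_37: α=2, u≡11; β=3, v≡1 (mod 37); (11|37)=+1, (1|37)=+1; sign (−1)^0·+1^3·+1^2 = +1.
(a,b)_∞: sgn(70)=+, sgn(-15930683)=−, so +1.
(a,b)_53: α=0, u≡36; β=-2, v≡4 (mod 53); (36|53)=+1, (4|53)=+1; sign (−1)^0·+1^-2·+1^0 = +1.
(a,b)_2: α=1, β=2; u≡3, v≡5 (mod 8); ε(u)ε(v)=1·0, αω(v)=1·1, βω(u)=2·1; sum ≡ 1  ⇒  -1.
(a,b)_17: α=2, u≡2; β=3, v≡1 (mod 17); (2|17)=+1, (1|17)=+1; sign (−1)^0·+1^3·+1^2 = +1.
(a,b)_43: α=2, u≡2; β=3, v≡22 (mod 43); (2|43)=-1, (22|43)=-1; sign (−1)^0·-1^3·-1^2 = -1.
(a,b)_19: α=4, u≡12; β=5, v≡12 (mod 19); (12|19)=-1, (12|19)=-1; sign (−1)^0·-1^5·-1^4 = -1.
(a,b)_3: α=0, u≡1; β=4, v≡1 (mod 3); (1|3)=+1, (1|3)=+1; sign (−1)^0·+1^4·+1^0 = +1.
(a,b)_7: α=1, u≡5; β=2, v≡1 (mod 7); (5|7)=-1, (1|7)=+1; sign (−1)^0·-1^2·+1^1 = +1.
|Ram(70, -15930683)| = 4, even; anisotropic at {2, 5, 19, 43}.

[2, 5, 19, 43]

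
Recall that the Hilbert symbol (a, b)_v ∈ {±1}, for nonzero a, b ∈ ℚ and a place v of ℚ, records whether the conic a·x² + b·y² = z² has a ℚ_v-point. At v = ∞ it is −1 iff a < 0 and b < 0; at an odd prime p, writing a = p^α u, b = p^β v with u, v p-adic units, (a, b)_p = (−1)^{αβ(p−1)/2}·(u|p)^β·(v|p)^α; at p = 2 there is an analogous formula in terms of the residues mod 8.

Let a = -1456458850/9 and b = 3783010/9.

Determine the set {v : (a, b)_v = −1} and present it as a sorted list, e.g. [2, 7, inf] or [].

[11, 17]

Mod squares: a ≡ -34, b ≡ 13090. Check v ∈ {∞, 2, 3, 5, 7, 11, 17}.
v=2: v_2(a)=1, v_2(b)=1; units ≡ 7, 1 (mod 8); ε·ε+αω+βω = 1·0+1·0+1·0 ≡ 0  ⇒  (a,b)_2 = +1.
v=11: a=11^2·(≡6), b=11^1·(≡8) mod 11; (6|11)=-1, (8|11)=-1; (−1)^{2·1·5}·(-1)^1·(-1)^2 = -1.
v=3: a=3^-2·(≡2), b=3^-2·(≡1) mod 3; (2|3)=-1, (1|3)=+1; (−1)^{-2·-2·1}·(-1)^-2·(+1)^-2 = +1.
v=5: a=5^2·(≡4), b=5^1·(≡3) mod 5; (4|5)=+1, (3|5)=-1; (−1)^{2·1·2}·(+1)^1·(-1)^2 = +1.
v=17: a=17^3·(≡9), b=17^3·(≡10) mod 17; (9|17)=+1, (10|17)=-1; (−1)^{3·3·8}·(+1)^3·(-1)^3 = -1.
v=7: a=7^2·(≡1), b=7^1·(≡1) mod 7; (1|7)=+1, (1|7)=+1; (−1)^{2·1·3}·(+1)^1·(+1)^2 = +1.
v=∞: -34 < 0 and 13090 > 0  ⇒  (a,b)_∞ = +1.
Ram(-34, 13090) = {11, 17}; no ℚ_11-point on the conic.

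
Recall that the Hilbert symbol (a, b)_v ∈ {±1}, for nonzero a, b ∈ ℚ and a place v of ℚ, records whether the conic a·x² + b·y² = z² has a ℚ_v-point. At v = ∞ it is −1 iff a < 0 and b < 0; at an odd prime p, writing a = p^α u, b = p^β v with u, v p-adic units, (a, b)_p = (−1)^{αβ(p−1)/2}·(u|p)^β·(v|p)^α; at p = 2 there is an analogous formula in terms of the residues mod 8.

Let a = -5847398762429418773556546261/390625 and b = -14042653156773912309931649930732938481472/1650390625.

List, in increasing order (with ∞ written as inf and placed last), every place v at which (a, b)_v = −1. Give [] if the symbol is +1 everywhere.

(a, b) ≡ (-168861, -11795637) mod (ℚ^×)²; places V = {2, 3, 5, 7, 11, 13, 17, 19, 37, 43, 47, ∞}.
(a,b)_2: α=0, β=6; u≡3, v≡3 (mod 8); ε(u)ε(v)=1·1, αω(v)=0·1, βω(u)=6·1; sum ≡ 1  ⇒  -1.
(a,b)_19: α=2, u≡4; β=3, v≡10 (mod 19); (4|19)=+1, (10|19)=-1; sign (−1)^0·+1^3·-1^2 = +1.
(a,b)_47: α=2, u≡5; β=3, v≡32 (mod 47); (5|47)=-1, (32|47)=+1; sign (−1)^0·-1^3·+1^2 = -1.
(a,b)_5: α=-8, u≡4; β=-10, v≡2 (mod 5); (4|5)=+1, (2|5)=-1; sign (−1)^0·+1^-10·-1^-8 = +1.
(a,b)_17: α=1, u≡10; β=1, v≡12 (mod 17); (10|17)=-1, (12|17)=-1; sign (−1)^0·-1^1·-1^1 = +1.
(a,b)_7: α=5, u≡5; β=9, v≡5 (mod 7); (5|7)=-1, (5|7)=-1; sign (−1)^1·-1^9·-1^5 = -1.
(a,b)_13: α=0, u≡9; β=-2, v≡3 (mod 13); (9|13)=+1, (3|13)=+1; sign (−1)^0·+1^-2·+1^0 = +1.
(a,b)_3: α=11, u≡2; β=11, v≡2 (mod 3); (2|3)=-1, (2|3)=-1; sign (−1)^1·-1^11·-1^11 = -1.
(a,b)_11: α=3, u≡9; β=4, v≡3 (mod 11); (9|11)=+1, (3|11)=+1; sign (−1)^0·+1^4·+1^3 = +1.
(a,b)_∞: sgn(-168861)=−, sgn(-11795637)=−, so -1.
(a,b)_37: α=2, u≡1; β=3, v≡4 (mod 37); (1|37)=+1, (4|37)=+1; sign (−1)^0·+1^3·+1^2 = +1.
(a,b)_43: α=3, u≡3; β=4, v≡28 (mod 43); (3|43)=-1, (28|43)=-1; sign (−1)^0·-1^4·-1^3 = -1.
Ram(-168861, -11795637) = {2, 3, 7, 43, 47, ∞}; no ℚ_2-point on the conic.

[2, 3, 7, 43, 47, inf]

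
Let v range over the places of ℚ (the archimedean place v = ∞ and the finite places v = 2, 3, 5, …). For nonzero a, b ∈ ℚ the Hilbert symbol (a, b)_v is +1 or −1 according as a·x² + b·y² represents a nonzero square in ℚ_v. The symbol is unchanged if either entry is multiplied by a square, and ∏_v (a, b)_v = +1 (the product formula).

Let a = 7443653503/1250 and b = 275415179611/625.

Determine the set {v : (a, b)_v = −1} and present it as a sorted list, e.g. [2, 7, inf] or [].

[19, 43]

(a, b) ≡ (521246, 9643051) mod (ℚ^×)²; places V = {2, 5, 11, 13, 19, 29, 37, 43, ∞}.
(a,b)_13: α=4, u≡6; β=4, v≡2 (mod 13); (6|13)=-1, (2|13)=-1; sign (−1)^0·-1^4·-1^4 = +1.
(a,b)_2: α=-1, β=0; u≡7, v≡3 (mod 8); ε(u)ε(v)=1·1, αω(v)=-1·1, βω(u)=0·0; sum ≡ 0  ⇒  +1.
(a,b)_5: α=-4, u≡4; β=-4, v≡1 (mod 5); (4|5)=+1, (1|5)=+1; sign (−1)^0·+1^-4·+1^-4 = +1.
(a,b)_11: α=1, u≡4; β=1, v≡10 (mod 11); (4|11)=+1, (10|11)=-1; sign (−1)^1·+1^1·-1^1 = +1.
(a,b)_19: α=1, u≡1; β=1, v≡17 (mod 19); (1|19)=+1, (17|19)=+1; sign (−1)^1·+1^1·+1^1 = -1.
(a,b)_37: α=0, u≡12; β=1, v≡24 (mod 37); (12|37)=+1, (24|37)=-1; sign (−1)^0·+1^1·-1^0 = +1.
(a,b)_∞: sgn(521246)=+, sgn(9643051)=+, so +1.
(a,b)_43: α=1, u≡37; β=1, v≡29 (mod 43); (37|43)=-1, (29|43)=-1; sign (−1)^1·-1^1·-1^1 = -1.
(a,b)_29: α=1, u≡4; β=1, v≡6 (mod 29); (4|29)=+1, (6|29)=+1; sign (−1)^0·+1^1·+1^1 = +1.
|Ram(521246, 9643051)| = 2, even; anisotropic at {19, 43}.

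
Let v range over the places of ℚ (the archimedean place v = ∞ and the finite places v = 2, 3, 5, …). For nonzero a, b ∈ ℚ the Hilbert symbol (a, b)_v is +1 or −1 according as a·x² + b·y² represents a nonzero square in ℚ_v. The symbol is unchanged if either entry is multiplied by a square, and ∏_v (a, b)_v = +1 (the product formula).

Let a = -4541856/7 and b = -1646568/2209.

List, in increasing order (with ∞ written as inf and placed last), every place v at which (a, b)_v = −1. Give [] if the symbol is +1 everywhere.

[3, inf]

Mod squares: a ≡ -16422, b ≡ -42. Check v ∈ {∞, 2, 3, 7, 11, 17, 23, 47}.
v=11: a=11^2·(≡1), b=11^2·(≡6) mod 11; (1|11)=+1, (6|11)=-1; (−1)^{2·2·5}·(+1)^2·(-1)^2 = +1.
v=17: a=17^1·(≡3), b=17^0·(≡16) mod 17; (3|17)=-1, (16|17)=+1; (−1)^{1·0·8}·(-1)^0·(+1)^1 = +1.
v=∞: -16422 < 0 and -42 < 0  ⇒  (a,b)_∞ = -1.
v=47: a=47^0·(≡32), b=47^-2·(≡30) mod 47; (32|47)=+1, (30|47)=-1; (−1)^{0·-2·23}·(+1)^-2·(-1)^0 = +1.
v=3: a=3^1·(≡1), b=3^5·(≡1) mod 3; (1|3)=+1, (1|3)=+1; (−1)^{1·5·1}·(+1)^5·(+1)^1 = -1.
v=23: a=23^1·(≡14), b=23^0·(≡2) mod 23; (14|23)=-1, (2|23)=+1; (−1)^{1·0·11}·(-1)^0·(+1)^1 = +1.
v=2: v_2(a)=5, v_2(b)=3; units ≡ 5, 3 (mod 8); ε·ε+αω+βω = 0·1+5·1+3·1 ≡ 0  ⇒  (a,b)_2 = +1.
v=7: a=7^-1·(≡3), b=7^1·(≡1) mod 7; (3|7)=-1, (1|7)=+1; (−1)^{-1·1·3}·(-1)^1·(+1)^-1 = +1.
Ram(-16422, -42) = {3, ∞}; no ℚ_3-point on the conic.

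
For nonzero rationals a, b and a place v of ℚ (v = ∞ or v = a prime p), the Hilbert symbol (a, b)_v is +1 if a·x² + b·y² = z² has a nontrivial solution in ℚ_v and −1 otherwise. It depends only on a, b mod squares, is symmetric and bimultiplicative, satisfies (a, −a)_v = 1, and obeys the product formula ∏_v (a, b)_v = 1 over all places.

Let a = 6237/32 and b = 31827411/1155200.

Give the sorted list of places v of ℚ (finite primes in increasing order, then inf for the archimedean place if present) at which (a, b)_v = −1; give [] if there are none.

[]

Mod squares: a ≡ 154, b ≡ 22. Check v ∈ {∞, 2, 3, 5, 7, 11, 19}.
v=3: a=3^4·(≡1), b=3^10·(≡1) mod 3; (1|3)=+1, (1|3)=+1; (−1)^{4·10·1}·(+1)^10·(+1)^4 = +1.
v=7: a=7^1·(≡4), b=7^2·(≡4) mod 7; (4|7)=+1, (4|7)=+1; (−1)^{1·2·3}·(+1)^2·(+1)^1 = +1.
v=2: v_2(a)=-5, v_2(b)=-7; units ≡ 5, 3 (mod 8); ε·ε+αω+βω = 0·1+-5·1+-7·1 ≡ 0  ⇒  (a,b)_2 = +1.
v=19: a=19^0·(≡15), b=19^-2·(≡14) mod 19; (15|19)=-1, (14|19)=-1; (−1)^{0·-2·9}·(-1)^-2·(-1)^0 = +1.
v=11: a=11^1·(≡5), b=11^1·(≡8) mod 11; (5|11)=+1, (8|11)=-1; (−1)^{1·1·5}·(+1)^1·(-1)^1 = +1.
v=5: a=5^0·(≡1), b=5^-2·(≡2) mod 5; (1|5)=+1, (2|5)=-1; (−1)^{0·-2·2}·(+1)^-2·(-1)^0 = +1.
v=∞: 154 > 0 and 22 > 0  ⇒  (a,b)_∞ = +1.
Every local symbol is +1, so the conic 154·x² + 22·y² = z² has ℚ_v-points for all v and hence a ℚ-point; (a, b / ℚ) ≅ M_2(ℚ).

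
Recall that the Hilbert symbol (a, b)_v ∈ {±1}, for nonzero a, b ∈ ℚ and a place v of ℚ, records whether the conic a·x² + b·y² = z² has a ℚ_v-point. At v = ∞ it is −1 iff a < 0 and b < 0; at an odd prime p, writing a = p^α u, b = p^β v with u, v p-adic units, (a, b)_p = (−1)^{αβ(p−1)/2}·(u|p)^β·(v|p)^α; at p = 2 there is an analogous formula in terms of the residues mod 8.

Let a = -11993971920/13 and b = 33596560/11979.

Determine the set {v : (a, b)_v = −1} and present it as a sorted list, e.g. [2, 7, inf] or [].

(a, b) ≡ (-10140585, 24035) mod (ℚ^×)²; places V = {2, 3, 5, 7, 11, 13, 17, 19, 23, 31, ∞}.
(a,b)_19: α=1, u≡3; β=1, v≡9 (mod 19); (3|19)=-1, (9|19)=+1; sign (−1)^1·-1^1·+1^1 = +1.
(a,b)_31: α=2, u≡17; β=2, v≡28 (mod 31); (17|31)=-1, (28|31)=+1; sign (−1)^0·-1^2·+1^2 = +1.
(a,b)_7: α=1, u≡1; β=0, v≡2 (mod 7); (1|7)=+1, (2|7)=+1; sign (−1)^0·+1^0·+1^1 = +1.
(a,b)_11: α=0, u≡2; β=-3, v≡7 (mod 11); (2|11)=-1, (7|11)=-1; sign (−1)^0·-1^-3·-1^0 = -1.
(a,b)_5: α=1, u≡2; β=1, v≡3 (mod 5); (2|5)=-1, (3|5)=-1; sign (−1)^0·-1^1·-1^1 = +1.
(a,b)_3: α=1, u≡1; β=-2, v≡2 (mod 3); (1|3)=+1, (2|3)=-1; sign (−1)^0·+1^-2·-1^1 = -1.
(a,b)_2: α=4, β=4; u≡7, v≡3 (mod 8); ε(u)ε(v)=1·1, αω(v)=4·1, βω(u)=4·0; sum ≡ 1  ⇒  -1.
(a,b)_13: α=-1, u≡5; β=0, v≡6 (mod 13); (5|13)=-1, (6|13)=-1; sign (−1)^0·-1^0·-1^-1 = -1.
(a,b)_17: α=1, u≡4; β=0, v≡5 (mod 17); (4|17)=+1, (5|17)=-1; sign (−1)^0·+1^0·-1^1 = -1.
(a,b)_∞: sgn(-10140585)=−, sgn(24035)=+, so +1.
(a,b)_23: α=1, u≡11; β=1, v≡14 (mod 23); (11|23)=-1, (14|23)=-1; sign (−1)^1·-1^1·-1^1 = -1.
|Ram(-10140585, 24035)| = 6, even; anisotropic at {2, 3, 11, 13, 17, 23}.

[2, 3, 11, 13, 17, 23]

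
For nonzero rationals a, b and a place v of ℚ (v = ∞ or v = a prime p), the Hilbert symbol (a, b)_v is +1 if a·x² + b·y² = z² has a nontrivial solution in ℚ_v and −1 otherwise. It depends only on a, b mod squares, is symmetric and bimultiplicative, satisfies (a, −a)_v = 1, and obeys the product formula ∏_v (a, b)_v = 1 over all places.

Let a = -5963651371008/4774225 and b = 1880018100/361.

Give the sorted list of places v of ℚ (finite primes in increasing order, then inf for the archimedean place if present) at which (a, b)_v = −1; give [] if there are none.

Mod squares: a ≡ -37, b ≡ 25789. Check v ∈ {∞, 2, 3, 5, 17, 19, 23, 37, 41}.
v=19: a=19^-2·(≡4), b=19^-2·(≡1) mod 19; (4|19)=+1, (1|19)=+1; (−1)^{-2·-2·9}·(+1)^-2·(+1)^-2 = +1.
v=37: a=37^1·(≡27), b=37^1·(≡19) mod 37; (27|37)=+1, (19|37)=-1; (−1)^{1·1·18}·(+1)^1·(-1)^1 = -1.
v=∞: -37 < 0 and 25789 > 0  ⇒  (a,b)_∞ = +1.
v=5: a=5^-2·(≡3), b=5^2·(≡4) mod 5; (3|5)=-1, (4|5)=+1; (−1)^{-2·2·2}·(-1)^2·(+1)^-2 = +1.
v=2: v_2(a)=12, v_2(b)=2; units ≡ 3, 5 (mod 8); ε·ε+αω+βω = 1·0+12·1+2·1 ≡ 0  ⇒  (a,b)_2 = +1.
v=17: a=17^2·(≡11), b=17^1·(≡4) mod 17; (11|17)=-1, (4|17)=+1; (−1)^{2·1·8}·(-1)^1·(+1)^2 = -1.
v=3: a=3^4·(≡2), b=3^6·(≡1) mod 3; (2|3)=-1, (1|3)=+1; (−1)^{4·6·1}·(-1)^6·(+1)^4 = +1.
v=41: a=41^2·(≡23), b=41^1·(≡17) mod 41; (23|41)=+1, (17|41)=-1; (−1)^{2·1·20}·(+1)^1·(-1)^2 = +1.
v=23: a=23^-2·(≡3), b=23^0·(≡2) mod 23; (3|23)=+1, (2|23)=+1; (−1)^{-2·0·11}·(+1)^0·(+1)^-2 = +1.
|Ram(-37, 25789)| = 2, even; anisotropic at {17, 37}.

[17, 37]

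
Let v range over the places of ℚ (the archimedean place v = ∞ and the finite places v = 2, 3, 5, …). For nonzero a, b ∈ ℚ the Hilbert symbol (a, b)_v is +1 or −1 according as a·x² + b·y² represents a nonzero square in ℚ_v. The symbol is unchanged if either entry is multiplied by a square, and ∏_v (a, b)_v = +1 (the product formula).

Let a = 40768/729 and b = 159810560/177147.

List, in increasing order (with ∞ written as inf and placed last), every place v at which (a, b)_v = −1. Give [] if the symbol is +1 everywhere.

[5, 13]

Mod squares: a ≡ 13, b ≡ 195. Check v ∈ {∞, 2, 3, 5, 7, 13}.
v=7: a=7^2·(≡6), b=7^4·(≡5) mod 7; (6|7)=-1, (5|7)=-1; (−1)^{2·4·3}·(-1)^4·(-1)^2 = +1.
v=3: a=3^-6·(≡1), b=3^-11·(≡2) mod 3; (1|3)=+1, (2|3)=-1; (−1)^{-6·-11·1}·(+1)^-11·(-1)^-6 = +1.
v=5: a=5^0·(≡2), b=5^1·(≡1) mod 5; (2|5)=-1, (1|5)=+1; (−1)^{0·1·2}·(-1)^1·(+1)^0 = -1.
v=∞: 13 > 0 and 195 > 0  ⇒  (a,b)_∞ = +1.
v=13: a=13^1·(≡3), b=13^1·(≡11) mod 13; (3|13)=+1, (11|13)=-1; (−1)^{1·1·6}·(+1)^1·(-1)^1 = -1.
v=2: v_2(a)=6, v_2(b)=10; units ≡ 5, 3 (mod 8); ε·ε+αω+βω = 0·1+6·1+10·1 ≡ 0  ⇒  (a,b)_2 = +1.
Ram(13, 195) = {5, 13}; no ℚ_5-point on the conic.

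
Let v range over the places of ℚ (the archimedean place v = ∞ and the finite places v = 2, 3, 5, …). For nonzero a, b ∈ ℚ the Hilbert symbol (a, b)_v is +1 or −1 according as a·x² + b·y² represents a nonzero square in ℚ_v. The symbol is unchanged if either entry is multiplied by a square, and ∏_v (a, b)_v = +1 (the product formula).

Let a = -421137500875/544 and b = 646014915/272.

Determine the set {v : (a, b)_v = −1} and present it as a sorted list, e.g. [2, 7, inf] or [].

Mod squares: a ≡ -3910, b ≡ 3380195. Check v ∈ {∞, 2, 3, 5, 7, 13, 17, 19, 23}.
v=17: a=17^-1·(≡1), b=17^-1·(≡11) mod 17; (1|17)=+1, (11|17)=-1; (−1)^{-1·-1·8}·(+1)^-1·(-1)^-1 = -1.
v=∞: -3910 < 0 and 3380195 > 0  ⇒  (a,b)_∞ = +1.
v=2: v_2(a)=-5, v_2(b)=-4; units ≡ 5, 3 (mod 8); ε·ε+αω+βω = 0·1+-5·1+-4·1 ≡ 1  ⇒  (a,b)_2 = -1.
v=13: a=13^2·(≡12), b=13^1·(≡7) mod 13; (12|13)=+1, (7|13)=-1; (−1)^{2·1·6}·(+1)^1·(-1)^2 = +1.
v=23: a=23^1·(≡14), b=23^1·(≡16) mod 23; (14|23)=-1, (16|23)=+1; (−1)^{1·1·11}·(-1)^1·(+1)^1 = +1.
v=7: a=7^4·(≡3), b=7^1·(≡1) mod 7; (3|7)=-1, (1|7)=+1; (−1)^{4·1·3}·(-1)^1·(+1)^4 = -1.
v=19: a=19^2·(≡7), b=19^3·(≡13) mod 19; (7|19)=+1, (13|19)=-1; (−1)^{2·3·9}·(+1)^3·(-1)^2 = +1.
v=5: a=5^3·(≡2), b=5^1·(≡4) mod 5; (2|5)=-1, (4|5)=+1; (−1)^{3·1·2}·(-1)^1·(+1)^3 = -1.
v=3: a=3^0·(≡2), b=3^2·(≡2) mod 3; (2|3)=-1, (2|3)=-1; (−1)^{0·2·1}·(-1)^2·(-1)^0 = +1.
(-3910, 3380195 / ℚ) ramifies at {2, 5, 7, 17}: a division algebra.

[2, 5, 7, 17]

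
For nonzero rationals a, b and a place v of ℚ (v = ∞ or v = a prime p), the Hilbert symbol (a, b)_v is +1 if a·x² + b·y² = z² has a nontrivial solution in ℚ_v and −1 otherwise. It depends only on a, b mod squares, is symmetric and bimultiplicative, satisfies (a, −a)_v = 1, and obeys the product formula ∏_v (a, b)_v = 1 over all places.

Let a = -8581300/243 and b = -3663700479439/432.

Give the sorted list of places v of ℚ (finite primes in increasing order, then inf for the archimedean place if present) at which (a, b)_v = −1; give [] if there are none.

[3, 7, 41, inf]

(a, b) ≡ (-257439, -324597) mod (ℚ^×)²; places V = {2, 3, 5, 7, 11, 13, 23, 29, 41, ∞}.
(a,b)_29: α=0, u≡24; β=1, v≡5 (mod 29); (24|29)=+1, (5|29)=+1; sign (−1)^0·+1^1·+1^0 = +1.
(a,b)_∞: sgn(-257439)=−, sgn(-324597)=−, so -1.
(a,b)_3: α=-5, u≡2; β=-3, v≡2 (mod 3); (2|3)=-1, (2|3)=-1; sign (−1)^1·-1^-3·-1^-5 = -1.
(a,b)_13: α=1, u≡3; β=1, v≡1 (mod 13); (3|13)=+1, (1|13)=+1; sign (−1)^0·+1^1·+1^1 = +1.
(a,b)_5: α=2, u≡1; β=0, v≡3 (mod 5); (1|5)=+1, (3|5)=-1; sign (−1)^0·+1^0·-1^2 = +1.
(a,b)_2: α=2, β=-4; u≡1, v≡3 (mod 8); ε(u)ε(v)=0·1, αω(v)=2·1, βω(u)=-4·0; sum ≡ 0  ⇒  +1.
(a,b)_41: α=1, u≡12; β=1, v≡33 (mod 41); (12|41)=-1, (33|41)=+1; sign (−1)^0·-1^1·+1^1 = -1.
(a,b)_7: α=1, u≡2; β=1, v≡2 (mod 7); (2|7)=+1, (2|7)=+1; sign (−1)^1·+1^1·+1^1 = -1.
(a,b)_23: α=1, u≡4; β=4, v≡13 (mod 23); (4|23)=+1, (13|23)=+1; sign (−1)^0·+1^4·+1^1 = +1.
(a,b)_11: α=0, u≡9; β=2, v≡10 (mod 11); (9|11)=+1, (10|11)=-1; sign (−1)^0·+1^2·-1^0 = +1.
Ram(-257439, -324597) = {3, 7, 41, ∞}; no ℚ_3-point on the conic.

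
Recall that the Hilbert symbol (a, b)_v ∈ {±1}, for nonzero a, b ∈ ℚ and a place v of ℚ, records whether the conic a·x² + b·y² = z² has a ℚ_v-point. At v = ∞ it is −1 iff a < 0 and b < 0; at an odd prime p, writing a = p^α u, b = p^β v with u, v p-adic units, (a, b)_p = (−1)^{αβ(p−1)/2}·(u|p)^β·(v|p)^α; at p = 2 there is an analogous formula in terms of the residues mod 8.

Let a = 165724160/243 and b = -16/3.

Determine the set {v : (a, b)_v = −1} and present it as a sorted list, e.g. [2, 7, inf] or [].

[3, 5]

Mod squares: a ≡ 105, b ≡ -3. Check v ∈ {∞, 2, 3, 5, 7, 17}.
v=2: v_2(a)=14, v_2(b)=4; units ≡ 1, 5 (mod 8); ε·ε+αω+βω = 0·0+14·1+4·0 ≡ 0  ⇒  (a,b)_2 = +1.
v=17: a=17^2·(≡6), b=17^0·(≡6) mod 17; (6|17)=-1, (6|17)=-1; (−1)^{2·0·8}·(-1)^0·(-1)^2 = +1.
v=5: a=5^1·(≡4), b=5^0·(≡3) mod 5; (4|5)=+1, (3|5)=-1; (−1)^{1·0·2}·(+1)^0·(-1)^1 = -1.
v=∞: 105 > 0 and -3 < 0  ⇒  (a,b)_∞ = +1.
v=7: a=7^1·(≡1), b=7^0·(≡4) mod 7; (1|7)=+1, (4|7)=+1; (−1)^{1·0·3}·(+1)^0·(+1)^1 = +1.
v=3: a=3^-5·(≡2), b=3^-1·(≡2) mod 3; (2|3)=-1, (2|3)=-1; (−1)^{-5·-1·1}·(-1)^-1·(-1)^-5 = -1.
Ram(105, -3) = {3, 5}; no ℚ_3-point on the conic.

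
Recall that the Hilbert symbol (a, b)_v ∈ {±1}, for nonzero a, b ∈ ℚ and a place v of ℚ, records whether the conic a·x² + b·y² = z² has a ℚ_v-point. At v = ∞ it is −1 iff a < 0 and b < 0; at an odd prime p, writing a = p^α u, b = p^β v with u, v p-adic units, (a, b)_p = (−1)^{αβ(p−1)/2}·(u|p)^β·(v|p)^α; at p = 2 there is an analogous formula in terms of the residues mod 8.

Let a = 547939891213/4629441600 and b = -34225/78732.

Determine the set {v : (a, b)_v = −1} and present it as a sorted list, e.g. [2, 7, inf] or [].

Mod squares: a ≡ 37, b ≡ -3. Check v ∈ {∞, 2, 3, 5, 7, 11, 13, 23, 37}.
v=3: a=3^-10·(≡1), b=3^-9·(≡2) mod 3; (1|3)=+1, (2|3)=-1; (−1)^{-10·-9·1}·(+1)^-9·(-1)^-10 = +1.
v=11: a=11^2·(≡1), b=11^0·(≡8) mod 11; (1|11)=+1, (8|11)=-1; (−1)^{2·0·5}·(+1)^0·(-1)^2 = +1.
v=37: a=37^3·(≡10), b=37^2·(≡34) mod 37; (10|37)=+1, (34|37)=+1; (−1)^{3·2·18}·(+1)^2·(+1)^3 = +1.
v=23: a=23^2·(≡17), b=23^0·(≡15) mod 23; (17|23)=-1, (15|23)=-1; (−1)^{2·0·11}·(-1)^0·(-1)^2 = +1.
v=∞: 37 > 0 and -3 < 0  ⇒  (a,b)_∞ = +1.
v=13: a=13^2·(≡6), b=13^0·(≡1) mod 13; (6|13)=-1, (1|13)=+1; (−1)^{2·0·6}·(-1)^0·(+1)^2 = +1.
v=5: a=5^-2·(≡2), b=5^2·(≡3) mod 5; (2|5)=-1, (3|5)=-1; (−1)^{-2·2·2}·(-1)^2·(-1)^-2 = +1.
v=2: v_2(a)=-6, v_2(b)=-2; units ≡ 5, 5 (mod 8); ε·ε+αω+βω = 0·0+-6·1+-2·1 ≡ 0  ⇒  (a,b)_2 = +1.
v=7: a=7^-2·(≡4), b=7^0·(≡4) mod 7; (4|7)=+1, (4|7)=+1; (−1)^{-2·0·3}·(+1)^0·(+1)^-2 = +1.
Every local symbol is +1, so the conic 37·x² + -3·y² = z² has ℚ_v-points for all v and hence a ℚ-point; (a, b / ℚ) ≅ M_2(ℚ).

[]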